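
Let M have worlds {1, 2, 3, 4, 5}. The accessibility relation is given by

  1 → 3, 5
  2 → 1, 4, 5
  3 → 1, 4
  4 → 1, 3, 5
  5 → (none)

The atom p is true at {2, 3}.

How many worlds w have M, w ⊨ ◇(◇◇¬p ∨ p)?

4

1: successors {3, 5}; ◇◇¬p ∨ p there: 3:T, 5:F. ✓
2: successors {1, 4, 5}; ◇◇¬p ∨ p there: 1:T, 4:T, 5:F. ✓
3: successors {1, 4}; ◇◇¬p ∨ p there: 1:T, 4:T. ✓
4: successors {1, 3, 5}; ◇◇¬p ∨ p there: 1:T, 3:T, 5:F. ✓
5: no successors, so ◇(◇◇¬p ∨ p) fails. ✗
Satisfying worlds: {1, 2, 3, 4}.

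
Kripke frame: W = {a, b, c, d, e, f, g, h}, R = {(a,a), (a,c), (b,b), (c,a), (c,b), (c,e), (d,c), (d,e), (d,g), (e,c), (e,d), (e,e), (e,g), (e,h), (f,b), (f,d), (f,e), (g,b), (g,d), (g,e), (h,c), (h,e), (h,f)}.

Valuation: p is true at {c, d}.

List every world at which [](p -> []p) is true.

a: successors {a, c}; p -> []p there: a:T, c:F. ✗
b: successors {b}; p -> []p there: b:T. ✓
c: successors {a, b, e}; p -> []p there: a:T, b:T, e:T. ✓
d: successors {c, e, g}; p -> []p there: c:F, e:T, g:T. ✗
e: successors {c, d, e, g, h}; p -> []p there: c:F, d:F, e:T, g:T, h:T. ✗
f: successors {b, d, e}; p -> []p there: b:T, d:F, e:T. ✗
g: successors {b, d, e}; p -> []p there: b:T, d:F, e:T. ✗
h: successors {c, e, f}; p -> []p there: c:F, e:T, f:T. ✗

{b, c}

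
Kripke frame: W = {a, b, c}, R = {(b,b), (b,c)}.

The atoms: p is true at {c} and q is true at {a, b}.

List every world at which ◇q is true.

{b}

a: no successors, so ◇q fails. ✗
b: successors {b, c}; q there: b:T, c:F. ✓
c: no successors, so ◇q fails. ✗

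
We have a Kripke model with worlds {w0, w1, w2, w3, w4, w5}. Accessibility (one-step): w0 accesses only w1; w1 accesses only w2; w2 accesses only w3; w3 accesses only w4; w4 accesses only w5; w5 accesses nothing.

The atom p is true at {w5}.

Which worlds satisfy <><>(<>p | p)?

w0: successors {w1}; <>(<>p | p) there: w1:F. ✗
w1: successors {w2}; <>(<>p | p) there: w2:F. ✗
w2: successors {w3}; <>(<>p | p) there: w3:T. ✓
w3: successors {w4}; <>(<>p | p) there: w4:T. ✓
w4: successors {w5}; <>(<>p | p) there: w5:F. ✗
w5: no successors, so <><>(<>p | p) fails. ✗

{w2, w3}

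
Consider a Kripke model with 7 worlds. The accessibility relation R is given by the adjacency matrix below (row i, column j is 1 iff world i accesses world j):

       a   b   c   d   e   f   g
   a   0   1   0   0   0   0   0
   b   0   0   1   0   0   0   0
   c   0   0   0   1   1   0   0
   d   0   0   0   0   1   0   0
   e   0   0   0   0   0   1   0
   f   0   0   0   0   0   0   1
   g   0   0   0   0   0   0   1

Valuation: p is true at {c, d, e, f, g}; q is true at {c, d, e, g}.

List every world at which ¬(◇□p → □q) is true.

a: ◇□p → □q is F. ✓
b: ◇□p → □q is T. ✗
c: ◇□p → □q is T. ✗
d: ◇□p → □q is T. ✗
e: ◇□p → □q is F. ✓
f: ◇□p → □q is T. ✗
g: ◇□p → □q is T. ✗

{a, e}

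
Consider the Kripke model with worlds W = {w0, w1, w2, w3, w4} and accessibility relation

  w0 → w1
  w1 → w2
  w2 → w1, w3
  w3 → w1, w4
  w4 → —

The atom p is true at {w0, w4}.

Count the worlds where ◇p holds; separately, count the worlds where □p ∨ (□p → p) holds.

1 and 5

For ◇p:
w0: successors {w1}; p there: w1:F. ✗
w1: successors {w2}; p there: w2:F. ✗
w2: successors {w1, w3}; p there: w1:F, w3:F. ✗
w3: successors {w1, w4}; p there: w1:F, w4:T. ✓
w4: no successors, so ◇p fails. ✗
— 1 world.
For □p ∨ (□p → p):
w0: □p is F, □p → p is T. ✓
w1: □p is F, □p → p is T. ✓
w2: □p is F, □p → p is T. ✓
w3: □p is F, □p → p is T. ✓
w4: □p is T, □p → p is T. ✓
— 5 worlds.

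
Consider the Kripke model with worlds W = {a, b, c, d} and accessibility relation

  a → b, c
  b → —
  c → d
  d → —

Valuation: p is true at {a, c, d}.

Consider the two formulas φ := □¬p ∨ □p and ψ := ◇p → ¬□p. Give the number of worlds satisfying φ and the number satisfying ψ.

For □¬p ∨ □p:
a: □¬p is F, □p is F. ✗
b: □¬p is T, □p is T. ✓
c: □¬p is F, □p is T. ✓
d: □¬p is T, □p is T. ✓
— 3 worlds.
For ◇p → ¬□p:
a: ◇p is T, ¬□p is T. ✓
b: ◇p is F, ¬□p is F. ✓
c: ◇p is T, ¬□p is F. ✗
d: ◇p is F, ¬□p is F. ✓
— 3 worlds.

3 and 3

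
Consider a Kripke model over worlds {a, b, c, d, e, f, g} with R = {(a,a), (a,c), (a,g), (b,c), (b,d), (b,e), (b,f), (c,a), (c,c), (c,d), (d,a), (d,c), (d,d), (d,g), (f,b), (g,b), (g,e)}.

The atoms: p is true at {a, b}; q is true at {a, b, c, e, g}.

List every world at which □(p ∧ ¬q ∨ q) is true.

a: successors {a, c, g}; p ∧ ¬q ∨ q there: a:T, c:T, g:T. ✓
b: successors {c, d, e, f}; p ∧ ¬q ∨ q there: c:T, d:F, e:T, f:F. ✗
c: successors {a, c, d}; p ∧ ¬q ∨ q there: a:T, c:T, d:F. ✗
d: successors {a, c, d, g}; p ∧ ¬q ∨ q there: a:T, c:T, d:F, g:T. ✗
e: no successors, so □(p ∧ ¬q ∨ q) holds vacuously. ✓
f: successors {b}; p ∧ ¬q ∨ q there: b:T. ✓
g: successors {b, e}; p ∧ ¬q ∨ q there: b:T, e:T. ✓

{a, e, f, g}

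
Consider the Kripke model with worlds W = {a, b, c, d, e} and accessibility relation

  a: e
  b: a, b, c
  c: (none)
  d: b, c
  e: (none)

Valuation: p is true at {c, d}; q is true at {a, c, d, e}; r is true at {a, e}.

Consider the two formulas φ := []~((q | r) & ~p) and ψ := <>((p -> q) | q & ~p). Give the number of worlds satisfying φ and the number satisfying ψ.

3 and 3

For []~((q | r) & ~p):
a: successors {e}; ~((q | r) & ~p) there: e:F. ✗
b: successors {a, b, c}; ~((q | r) & ~p) there: a:F, b:T, c:T. ✗
c: no successors, so []~((q | r) & ~p) holds vacuously. ✓
d: successors {b, c}; ~((q | r) & ~p) there: b:T, c:T. ✓
e: no successors, so []~((q | r) & ~p) holds vacuously. ✓
— 3 worlds.
For <>((p -> q) | q & ~p):
a: successors {e}; (p -> q) | q & ~p there: e:T. ✓
b: successors {a, b, c}; (p -> q) | q & ~p there: a:T, b:T, c:T. ✓
c: no successors, so <>((p -> q) | q & ~p) fails. ✗
d: successors {b, c}; (p -> q) | q & ~p there: b:T, c:T. ✓
e: no successors, so <>((p -> q) | q & ~p) fails. ✗
— 3 worlds.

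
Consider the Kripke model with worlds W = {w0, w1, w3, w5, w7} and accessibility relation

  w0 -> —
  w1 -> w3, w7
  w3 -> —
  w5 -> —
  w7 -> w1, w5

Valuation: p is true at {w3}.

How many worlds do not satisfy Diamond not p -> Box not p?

1

w0: Diamond not p is F, Box not p is T. ✓
w1: Diamond not p is T, Box not p is F. ✗
w3: Diamond not p is F, Box not p is T. ✓
w5: Diamond not p is F, Box not p is T. ✓
w7: Diamond not p is T, Box not p is T. ✓
Satisfying worlds: {w0, w3, w5, w7}.
So Diamond not p -> Box not p fails at the other 1 world.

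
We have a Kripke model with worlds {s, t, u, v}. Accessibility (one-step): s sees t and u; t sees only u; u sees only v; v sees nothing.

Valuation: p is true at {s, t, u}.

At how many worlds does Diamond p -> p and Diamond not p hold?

2

s: Diamond p is T, p and Diamond not p is F. ✗
t: Diamond p is T, p and Diamond not p is F. ✗
u: Diamond p is F, p and Diamond not p is T. ✓
v: Diamond p is F, p and Diamond not p is F. ✓
Satisfying worlds: {u, v}.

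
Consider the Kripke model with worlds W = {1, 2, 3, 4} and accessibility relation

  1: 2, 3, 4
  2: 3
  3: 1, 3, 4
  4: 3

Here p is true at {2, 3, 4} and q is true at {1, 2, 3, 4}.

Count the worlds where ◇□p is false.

1: successors {2, 3, 4}; □p there: 2:T, 3:F, 4:T. ✓
2: successors {3}; □p there: 3:F. ✗
3: successors {1, 3, 4}; □p there: 1:T, 3:F, 4:T. ✓
4: successors {3}; □p there: 3:F. ✗
Satisfying worlds: {1, 3}.
So ◇□p fails at the other 2 worlds.

2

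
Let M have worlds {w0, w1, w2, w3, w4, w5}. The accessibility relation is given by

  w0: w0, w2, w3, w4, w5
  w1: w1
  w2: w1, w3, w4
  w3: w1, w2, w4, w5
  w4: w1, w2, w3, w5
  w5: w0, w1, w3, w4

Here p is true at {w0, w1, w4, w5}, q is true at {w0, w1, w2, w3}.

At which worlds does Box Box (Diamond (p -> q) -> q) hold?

w0: successors {w0, w2, w3, w4, w5}; Box (Diamond (p -> q) -> q) there: w0:F, w2:F, w3:F, w4:F, w5:F. ✗
w1: successors {w1}; Box (Diamond (p -> q) -> q) there: w1:T. ✓
w2: successors {w1, w3, w4}; Box (Diamond (p -> q) -> q) there: w1:T, w3:F, w4:F. ✗
w3: successors {w1, w2, w4, w5}; Box (Diamond (p -> q) -> q) there: w1:T, w2:F, w4:F, w5:F. ✗
w4: successors {w1, w2, w3, w5}; Box (Diamond (p -> q) -> q) there: w1:T, w2:F, w3:F, w5:F. ✗
w5: successors {w0, w1, w3, w4}; Box (Diamond (p -> q) -> q) there: w0:F, w1:T, w3:F, w4:F. ✗

{w1}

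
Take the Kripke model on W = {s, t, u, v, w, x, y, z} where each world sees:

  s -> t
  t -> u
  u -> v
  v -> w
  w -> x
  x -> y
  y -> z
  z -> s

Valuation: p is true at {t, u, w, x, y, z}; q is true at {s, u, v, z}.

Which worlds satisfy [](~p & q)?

s: successors {t}; ~p & q there: t:F. ✗
t: successors {u}; ~p & q there: u:F. ✗
u: successors {v}; ~p & q there: v:T. ✓
v: successors {w}; ~p & q there: w:F. ✗
w: successors {x}; ~p & q there: x:F. ✗
x: successors {y}; ~p & q there: y:F. ✗
y: successors {z}; ~p & q there: z:F. ✗
z: successors {s}; ~p & q there: s:T. ✓

{u, z}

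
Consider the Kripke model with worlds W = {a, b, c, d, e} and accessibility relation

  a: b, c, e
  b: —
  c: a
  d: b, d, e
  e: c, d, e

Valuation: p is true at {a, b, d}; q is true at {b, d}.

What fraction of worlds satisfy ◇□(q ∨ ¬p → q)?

3/5

a: successors {b, c, e}; □(q ∨ ¬p → q) there: b:T, c:T, e:F. ✓
b: no successors, so ◇□(q ∨ ¬p → q) fails. ✗
c: successors {a}; □(q ∨ ¬p → q) there: a:F. ✗
d: successors {b, d, e}; □(q ∨ ¬p → q) there: b:T, d:F, e:F. ✓
e: successors {c, d, e}; □(q ∨ ¬p → q) there: c:T, d:F, e:F. ✓
That's 3 of 5 worlds, so 3/5.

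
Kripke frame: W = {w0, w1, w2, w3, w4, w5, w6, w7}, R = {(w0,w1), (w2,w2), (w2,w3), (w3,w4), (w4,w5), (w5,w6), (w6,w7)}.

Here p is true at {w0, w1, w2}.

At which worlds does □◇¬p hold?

{w1, w2, w3, w4, w5, w7}

w0: successors {w1}; ◇¬p there: w1:F. ✗
w1: no successors, so □◇¬p holds vacuously. ✓
w2: successors {w2, w3}; ◇¬p there: w2:T, w3:T. ✓
w3: successors {w4}; ◇¬p there: w4:T. ✓
w4: successors {w5}; ◇¬p there: w5:T. ✓
w5: successors {w6}; ◇¬p there: w6:T. ✓
w6: successors {w7}; ◇¬p there: w7:F. ✗
w7: no successors, so □◇¬p holds vacuously. ✓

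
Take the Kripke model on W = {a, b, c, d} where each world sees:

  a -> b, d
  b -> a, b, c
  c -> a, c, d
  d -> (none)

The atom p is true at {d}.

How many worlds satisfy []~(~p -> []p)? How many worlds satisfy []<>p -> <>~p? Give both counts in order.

2 and 3

For []~(~p -> []p):
a: successors {b, d}; ~(~p -> []p) there: b:T, d:F. ✗
b: successors {a, b, c}; ~(~p -> []p) there: a:T, b:T, c:T. ✓
c: successors {a, c, d}; ~(~p -> []p) there: a:T, c:T, d:F. ✗
d: no successors, so []~(~p -> []p) holds vacuously. ✓
— 2 worlds.
For []<>p -> <>~p:
a: []<>p is F, <>~p is T. ✓
b: []<>p is F, <>~p is T. ✓
c: []<>p is F, <>~p is T. ✓
d: []<>p is T, <>~p is F. ✗
— 3 worlds.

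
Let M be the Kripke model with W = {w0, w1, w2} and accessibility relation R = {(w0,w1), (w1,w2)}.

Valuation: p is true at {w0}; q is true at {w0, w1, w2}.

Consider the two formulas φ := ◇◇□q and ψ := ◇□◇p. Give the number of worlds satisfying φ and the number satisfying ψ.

For ◇◇□q:
w0: successors {w1}; ◇□q there: w1:T. ✓
w1: successors {w2}; ◇□q there: w2:F. ✗
w2: no successors, so ◇◇□q fails. ✗
— 1 world.
For ◇□◇p:
w0: successors {w1}; □◇p there: w1:F. ✗
w1: successors {w2}; □◇p there: w2:T. ✓
w2: no successors, so ◇□◇p fails. ✗
— 1 world.

1 and 1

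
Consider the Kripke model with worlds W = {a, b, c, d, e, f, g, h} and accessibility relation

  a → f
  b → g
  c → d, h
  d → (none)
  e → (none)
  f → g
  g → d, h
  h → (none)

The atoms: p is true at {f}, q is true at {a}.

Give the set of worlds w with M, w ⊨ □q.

{d, e, h}

a: successors {f}; q there: f:F. ✗
b: successors {g}; q there: g:F. ✗
c: successors {d, h}; q there: d:F, h:F. ✗
d: no successors, so □q holds vacuously. ✓
e: no successors, so □q holds vacuously. ✓
f: successors {g}; q there: g:F. ✗
g: successors {d, h}; q there: d:F, h:F. ✗
h: no successors, so □q holds vacuously. ✓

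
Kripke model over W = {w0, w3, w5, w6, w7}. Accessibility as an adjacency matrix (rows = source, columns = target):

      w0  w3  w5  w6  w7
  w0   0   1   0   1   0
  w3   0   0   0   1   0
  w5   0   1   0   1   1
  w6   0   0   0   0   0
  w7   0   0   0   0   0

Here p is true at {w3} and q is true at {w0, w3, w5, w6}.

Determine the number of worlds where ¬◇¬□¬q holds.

3

w0: ◇¬□¬q is T. ✗
w3: ◇¬□¬q is F. ✓
w5: ◇¬□¬q is T. ✗
w6: ◇¬□¬q is F. ✓
w7: ◇¬□¬q is F. ✓
Satisfying worlds: {w3, w6, w7}.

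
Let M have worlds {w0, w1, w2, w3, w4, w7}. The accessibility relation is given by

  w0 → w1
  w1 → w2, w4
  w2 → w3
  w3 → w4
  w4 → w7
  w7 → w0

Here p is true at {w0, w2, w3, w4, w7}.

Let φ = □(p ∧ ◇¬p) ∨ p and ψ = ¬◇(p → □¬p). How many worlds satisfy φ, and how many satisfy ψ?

5 and 4

For □(p ∧ ◇¬p) ∨ p:
w0: □(p ∧ ◇¬p) is F, p is T. ✓
w1: □(p ∧ ◇¬p) is F, p is F. ✗
w2: □(p ∧ ◇¬p) is F, p is T. ✓
w3: □(p ∧ ◇¬p) is F, p is T. ✓
w4: □(p ∧ ◇¬p) is F, p is T. ✓
w7: □(p ∧ ◇¬p) is T, p is T. ✓
— 5 worlds.
For ¬◇(p → □¬p):
w0: ◇(p → □¬p) is T. ✗
w1: ◇(p → □¬p) is F. ✓
w2: ◇(p → □¬p) is F. ✓
w3: ◇(p → □¬p) is F. ✓
w4: ◇(p → □¬p) is F. ✓
w7: ◇(p → □¬p) is T. ✗
— 4 worlds.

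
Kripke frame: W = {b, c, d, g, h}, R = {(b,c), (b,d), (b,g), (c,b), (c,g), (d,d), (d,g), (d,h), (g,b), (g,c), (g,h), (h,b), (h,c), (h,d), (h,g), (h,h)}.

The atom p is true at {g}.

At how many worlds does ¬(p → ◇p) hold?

b: p → ◇p is T. ✗
c: p → ◇p is T. ✗
d: p → ◇p is T. ✗
g: p → ◇p is F. ✓
h: p → ◇p is T. ✗
Satisfying worlds: {g}.

1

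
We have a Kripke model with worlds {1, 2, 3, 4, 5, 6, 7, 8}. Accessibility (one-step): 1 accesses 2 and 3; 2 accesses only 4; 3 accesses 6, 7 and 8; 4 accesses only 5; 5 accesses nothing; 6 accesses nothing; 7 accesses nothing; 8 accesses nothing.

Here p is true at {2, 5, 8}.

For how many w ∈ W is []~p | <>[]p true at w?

7

1: []~p is F, <>[]p is F. ✗
2: []~p is T, <>[]p is T. ✓
3: []~p is F, <>[]p is T. ✓
4: []~p is F, <>[]p is T. ✓
5: []~p is T, <>[]p is F. ✓
6: []~p is T, <>[]p is F. ✓
7: []~p is T, <>[]p is F. ✓
8: []~p is T, <>[]p is F. ✓
Satisfying worlds: {2, 3, 4, 5, 6, 7, 8}.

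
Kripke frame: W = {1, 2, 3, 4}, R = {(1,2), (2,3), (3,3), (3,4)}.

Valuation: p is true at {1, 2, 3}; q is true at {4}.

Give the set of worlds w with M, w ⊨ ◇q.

{3}

1: successors {2}; q there: 2:F. ✗
2: successors {3}; q there: 3:F. ✗
3: successors {3, 4}; q there: 3:F, 4:T. ✓
4: no successors, so ◇q fails. ✗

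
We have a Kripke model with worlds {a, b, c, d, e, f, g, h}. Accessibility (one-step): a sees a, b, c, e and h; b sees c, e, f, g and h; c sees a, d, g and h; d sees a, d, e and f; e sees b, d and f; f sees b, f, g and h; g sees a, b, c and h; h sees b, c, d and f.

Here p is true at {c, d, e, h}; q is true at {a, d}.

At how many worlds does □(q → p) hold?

a: successors {a, b, c, e, h}; q → p there: a:F, b:T, c:T, e:T, h:T. ✗
b: successors {c, e, f, g, h}; q → p there: c:T, e:T, f:T, g:T, h:T. ✓
c: successors {a, d, g, h}; q → p there: a:F, d:T, g:T, h:T. ✗
d: successors {a, d, e, f}; q → p there: a:F, d:T, e:T, f:T. ✗
e: successors {b, d, f}; q → p there: b:T, d:T, f:T. ✓
f: successors {b, f, g, h}; q → p there: b:T, f:T, g:T, h:T. ✓
g: successors {a, b, c, h}; q → p there: a:F, b:T, c:T, h:T. ✗
h: successors {b, c, d, f}; q → p there: b:T, c:T, d:T, f:T. ✓
Satisfying worlds: {b, e, f, h}.

4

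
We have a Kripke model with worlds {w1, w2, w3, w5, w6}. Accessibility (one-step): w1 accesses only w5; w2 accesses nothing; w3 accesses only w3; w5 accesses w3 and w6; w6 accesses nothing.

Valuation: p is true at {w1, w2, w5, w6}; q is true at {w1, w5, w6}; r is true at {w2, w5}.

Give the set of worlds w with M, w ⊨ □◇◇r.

{w2, w6}

w1: successors {w5}; ◇◇r there: w5:F. ✗
w2: no successors, so □◇◇r holds vacuously. ✓
w3: successors {w3}; ◇◇r there: w3:F. ✗
w5: successors {w3, w6}; ◇◇r there: w3:F, w6:F. ✗
w6: no successors, so □◇◇r holds vacuously. ✓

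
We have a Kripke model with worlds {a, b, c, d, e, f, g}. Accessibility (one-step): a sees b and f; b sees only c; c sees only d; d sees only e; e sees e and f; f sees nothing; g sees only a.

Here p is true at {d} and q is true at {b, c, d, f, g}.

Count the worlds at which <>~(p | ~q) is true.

3

a: successors {b, f}; ~(p | ~q) there: b:T, f:T. ✓
b: successors {c}; ~(p | ~q) there: c:T. ✓
c: successors {d}; ~(p | ~q) there: d:F. ✗
d: successors {e}; ~(p | ~q) there: e:F. ✗
e: successors {e, f}; ~(p | ~q) there: e:F, f:T. ✓
f: no successors, so <>~(p | ~q) fails. ✗
g: successors {a}; ~(p | ~q) there: a:F. ✗
Satisfying worlds: {a, b, e}.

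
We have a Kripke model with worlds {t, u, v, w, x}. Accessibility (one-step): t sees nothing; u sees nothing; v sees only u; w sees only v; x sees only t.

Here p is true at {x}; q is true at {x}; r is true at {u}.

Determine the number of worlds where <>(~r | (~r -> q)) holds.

t: no successors, so <>(~r | (~r -> q)) fails. ✗
u: no successors, so <>(~r | (~r -> q)) fails. ✗
v: successors {u}; ~r | (~r -> q) there: u:T. ✓
w: successors {v}; ~r | (~r -> q) there: v:T. ✓
x: successors {t}; ~r | (~r -> q) there: t:T. ✓
Satisfying worlds: {v, w, x}.

3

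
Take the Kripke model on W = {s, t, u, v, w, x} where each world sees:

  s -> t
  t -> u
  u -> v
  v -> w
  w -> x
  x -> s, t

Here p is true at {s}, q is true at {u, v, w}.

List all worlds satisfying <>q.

s: successors {t}; q there: t:F. ✗
t: successors {u}; q there: u:T. ✓
u: successors {v}; q there: v:T. ✓
v: successors {w}; q there: w:T. ✓
w: successors {x}; q there: x:F. ✗
x: successors {s, t}; q there: s:F, t:F. ✗

{t, u, v}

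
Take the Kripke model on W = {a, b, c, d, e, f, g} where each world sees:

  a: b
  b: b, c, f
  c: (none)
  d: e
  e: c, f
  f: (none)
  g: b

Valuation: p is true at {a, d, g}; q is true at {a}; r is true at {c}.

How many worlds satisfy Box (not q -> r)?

2

a: successors {b}; not q -> r there: b:F. ✗
b: successors {b, c, f}; not q -> r there: b:F, c:T, f:F. ✗
c: no successors, so Box (not q -> r) holds vacuously. ✓
d: successors {e}; not q -> r there: e:F. ✗
e: successors {c, f}; not q -> r there: c:T, f:F. ✗
f: no successors, so Box (not q -> r) holds vacuously. ✓
g: successors {b}; not q -> r there: b:F. ✗
Satisfying worlds: {c, f}.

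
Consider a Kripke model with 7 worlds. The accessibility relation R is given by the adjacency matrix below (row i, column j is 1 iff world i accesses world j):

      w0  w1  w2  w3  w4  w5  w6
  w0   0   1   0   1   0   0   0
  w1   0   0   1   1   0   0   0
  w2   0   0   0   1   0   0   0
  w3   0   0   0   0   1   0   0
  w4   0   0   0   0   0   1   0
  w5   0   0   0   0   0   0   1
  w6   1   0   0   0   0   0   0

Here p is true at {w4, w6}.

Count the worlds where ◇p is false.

w0: successors {w1, w3}; p there: w1:F, w3:F. ✗
w1: successors {w2, w3}; p there: w2:F, w3:F. ✗
w2: successors {w3}; p there: w3:F. ✗
w3: successors {w4}; p there: w4:T. ✓
w4: successors {w5}; p there: w5:F. ✗
w5: successors {w6}; p there: w6:T. ✓
w6: successors {w0}; p there: w0:F. ✗
Satisfying worlds: {w3, w5}.
So ◇p fails at the other 5 worlds.

5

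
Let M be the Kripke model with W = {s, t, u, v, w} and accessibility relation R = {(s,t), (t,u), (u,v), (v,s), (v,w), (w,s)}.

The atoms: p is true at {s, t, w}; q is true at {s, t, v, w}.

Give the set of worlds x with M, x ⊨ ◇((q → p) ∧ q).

s: successors {t}; (q → p) ∧ q there: t:T. ✓
t: successors {u}; (q → p) ∧ q there: u:F. ✗
u: successors {v}; (q → p) ∧ q there: v:F. ✗
v: successors {s, w}; (q → p) ∧ q there: s:T, w:T. ✓
w: successors {s}; (q → p) ∧ q there: s:T. ✓

{s, v, w}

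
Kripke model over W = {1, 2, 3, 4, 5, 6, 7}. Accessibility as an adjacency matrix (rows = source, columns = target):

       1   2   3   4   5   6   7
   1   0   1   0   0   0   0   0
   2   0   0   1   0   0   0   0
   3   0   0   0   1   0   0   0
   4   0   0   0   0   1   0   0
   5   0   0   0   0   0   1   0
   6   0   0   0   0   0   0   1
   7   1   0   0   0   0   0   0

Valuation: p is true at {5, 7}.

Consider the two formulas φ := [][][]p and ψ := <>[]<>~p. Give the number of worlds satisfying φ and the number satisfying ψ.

2 and 5

For [][][]p:
1: successors {2}; [][]p there: 2:F. ✗
2: successors {3}; [][]p there: 3:T. ✓
3: successors {4}; [][]p there: 4:F. ✗
4: successors {5}; [][]p there: 5:T. ✓
5: successors {6}; [][]p there: 6:F. ✗
6: successors {7}; [][]p there: 7:F. ✗
7: successors {1}; [][]p there: 1:F. ✗
— 2 worlds.
For <>[]<>~p:
1: successors {2}; []<>~p there: 2:T. ✓
2: successors {3}; []<>~p there: 3:F. ✗
3: successors {4}; []<>~p there: 4:T. ✓
4: successors {5}; []<>~p there: 5:F. ✗
5: successors {6}; []<>~p there: 6:T. ✓
6: successors {7}; []<>~p there: 7:T. ✓
7: successors {1}; []<>~p there: 1:T. ✓
— 5 worlds.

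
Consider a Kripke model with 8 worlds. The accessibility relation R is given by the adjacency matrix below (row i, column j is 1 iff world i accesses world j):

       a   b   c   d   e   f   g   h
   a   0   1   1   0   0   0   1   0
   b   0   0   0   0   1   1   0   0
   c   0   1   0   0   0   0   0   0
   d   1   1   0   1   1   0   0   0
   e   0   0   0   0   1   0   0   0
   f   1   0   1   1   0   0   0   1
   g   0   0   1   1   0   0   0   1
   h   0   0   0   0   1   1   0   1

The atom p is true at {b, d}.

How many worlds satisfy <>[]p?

a: successors {b, c, g}; []p there: b:F, c:T, g:F. ✓
b: successors {e, f}; []p there: e:F, f:F. ✗
c: successors {b}; []p there: b:F. ✗
d: successors {a, b, d, e}; []p there: a:F, b:F, d:F, e:F. ✗
e: successors {e}; []p there: e:F. ✗
f: successors {a, c, d, h}; []p there: a:F, c:T, d:F, h:F. ✓
g: successors {c, d, h}; []p there: c:T, d:F, h:F. ✓
h: successors {e, f, h}; []p there: e:F, f:F, h:F. ✗
Satisfying worlds: {a, f, g}.

3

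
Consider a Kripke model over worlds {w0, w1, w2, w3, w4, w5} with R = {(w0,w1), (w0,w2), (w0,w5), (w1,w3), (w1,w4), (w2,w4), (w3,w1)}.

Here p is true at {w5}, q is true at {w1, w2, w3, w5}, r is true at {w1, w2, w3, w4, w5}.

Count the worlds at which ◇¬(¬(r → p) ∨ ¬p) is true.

1

w0: successors {w1, w2, w5}; ¬(¬(r → p) ∨ ¬p) there: w1:F, w2:F, w5:T. ✓
w1: successors {w3, w4}; ¬(¬(r → p) ∨ ¬p) there: w3:F, w4:F. ✗
w2: successors {w4}; ¬(¬(r → p) ∨ ¬p) there: w4:F. ✗
w3: successors {w1}; ¬(¬(r → p) ∨ ¬p) there: w1:F. ✗
w4: no successors, so ◇¬(¬(r → p) ∨ ¬p) fails. ✗
w5: no successors, so ◇¬(¬(r → p) ∨ ¬p) fails. ✗
Satisfying worlds: {w0}.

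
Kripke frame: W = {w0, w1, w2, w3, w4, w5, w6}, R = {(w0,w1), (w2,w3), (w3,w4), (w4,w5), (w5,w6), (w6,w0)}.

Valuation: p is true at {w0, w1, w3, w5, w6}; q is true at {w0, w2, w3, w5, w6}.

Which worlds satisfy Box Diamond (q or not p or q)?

{w1, w2, w3, w4, w5}

w0: successors {w1}; Diamond (q or not p or q) there: w1:F. ✗
w1: no successors, so Box Diamond (q or not p or q) holds vacuously. ✓
w2: successors {w3}; Diamond (q or not p or q) there: w3:T. ✓
w3: successors {w4}; Diamond (q or not p or q) there: w4:T. ✓
w4: successors {w5}; Diamond (q or not p or q) there: w5:T. ✓
w5: successors {w6}; Diamond (q or not p or q) there: w6:T. ✓
w6: successors {w0}; Diamond (q or not p or q) there: w0:F. ✗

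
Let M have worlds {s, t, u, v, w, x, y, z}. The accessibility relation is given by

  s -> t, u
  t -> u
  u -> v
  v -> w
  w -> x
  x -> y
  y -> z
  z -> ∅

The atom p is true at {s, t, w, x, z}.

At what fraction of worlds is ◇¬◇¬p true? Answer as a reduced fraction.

1/2

s: successors {t, u}; ¬◇¬p there: t:F, u:F. ✗
t: successors {u}; ¬◇¬p there: u:F. ✗
u: successors {v}; ¬◇¬p there: v:T. ✓
v: successors {w}; ¬◇¬p there: w:T. ✓
w: successors {x}; ¬◇¬p there: x:F. ✗
x: successors {y}; ¬◇¬p there: y:T. ✓
y: successors {z}; ¬◇¬p there: z:T. ✓
z: no successors, so ◇¬◇¬p fails. ✗
That's 4 of 8 worlds, so 4/8 = 1/2.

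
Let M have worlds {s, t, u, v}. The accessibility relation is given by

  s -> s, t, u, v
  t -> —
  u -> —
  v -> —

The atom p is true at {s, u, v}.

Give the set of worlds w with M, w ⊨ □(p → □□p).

s: successors {s, t, u, v}; p → □□p there: s:F, t:T, u:T, v:T. ✗
t: no successors, so □(p → □□p) holds vacuously. ✓
u: no successors, so □(p → □□p) holds vacuously. ✓
v: no successors, so □(p → □□p) holds vacuously. ✓

{t, u, v}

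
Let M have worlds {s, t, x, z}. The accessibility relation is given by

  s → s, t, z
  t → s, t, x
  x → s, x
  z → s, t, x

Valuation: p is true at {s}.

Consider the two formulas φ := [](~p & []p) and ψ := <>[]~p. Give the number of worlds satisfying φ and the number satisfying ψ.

0 and 0

For [](~p & []p):
s: successors {s, t, z}; ~p & []p there: s:F, t:F, z:F. ✗
t: successors {s, t, x}; ~p & []p there: s:F, t:F, x:F. ✗
x: successors {s, x}; ~p & []p there: s:F, x:F. ✗
z: successors {s, t, x}; ~p & []p there: s:F, t:F, x:F. ✗
— 0 worlds.
For <>[]~p:
s: successors {s, t, z}; []~p there: s:F, t:F, z:F. ✗
t: successors {s, t, x}; []~p there: s:F, t:F, x:F. ✗
x: successors {s, x}; []~p there: s:F, x:F. ✗
z: successors {s, t, x}; []~p there: s:F, t:F, x:F. ✗
— 0 worlds.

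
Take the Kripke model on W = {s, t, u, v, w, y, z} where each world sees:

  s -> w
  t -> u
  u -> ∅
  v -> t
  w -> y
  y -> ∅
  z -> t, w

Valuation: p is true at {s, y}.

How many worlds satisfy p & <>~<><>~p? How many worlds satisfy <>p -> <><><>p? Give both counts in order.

For p & <>~<><>~p:
s: p is T, <>~<><>~p is T. ✓
t: p is F, <>~<><>~p is T. ✗
u: p is F, <>~<><>~p is F. ✗
v: p is F, <>~<><>~p is T. ✗
w: p is F, <>~<><>~p is T. ✗
y: p is T, <>~<><>~p is F. ✗
z: p is F, <>~<><>~p is T. ✗
— 1 world.
For <>p -> <><><>p:
s: <>p is F, <><><>p is F. ✓
t: <>p is F, <><><>p is F. ✓
u: <>p is F, <><><>p is F. ✓
v: <>p is F, <><><>p is F. ✓
w: <>p is T, <><><>p is F. ✗
y: <>p is F, <><><>p is F. ✓
z: <>p is F, <><><>p is F. ✓
— 6 worlds.

1 and 6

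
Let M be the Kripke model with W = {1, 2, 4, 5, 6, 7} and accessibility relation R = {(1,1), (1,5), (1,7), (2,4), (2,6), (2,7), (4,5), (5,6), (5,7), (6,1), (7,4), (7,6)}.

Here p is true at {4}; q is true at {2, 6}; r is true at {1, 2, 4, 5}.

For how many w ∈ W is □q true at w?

0

1: successors {1, 5, 7}; q there: 1:F, 5:F, 7:F. ✗
2: successors {4, 6, 7}; q there: 4:F, 6:T, 7:F. ✗
4: successors {5}; q there: 5:F. ✗
5: successors {6, 7}; q there: 6:T, 7:F. ✗
6: successors {1}; q there: 1:F. ✗
7: successors {4, 6}; q there: 4:F, 6:T. ✗
Satisfying worlds: ∅.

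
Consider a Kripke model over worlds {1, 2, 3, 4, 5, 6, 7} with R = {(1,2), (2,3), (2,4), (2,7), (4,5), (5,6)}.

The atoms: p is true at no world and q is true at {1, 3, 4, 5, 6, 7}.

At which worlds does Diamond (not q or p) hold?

{1}

1: successors {2}; not q or p there: 2:T. ✓
2: successors {3, 4, 7}; not q or p there: 3:F, 4:F, 7:F. ✗
3: no successors, so Diamond (not q or p) fails. ✗
4: successors {5}; not q or p there: 5:F. ✗
5: successors {6}; not q or p there: 6:F. ✗
6: no successors, so Diamond (not q or p) fails. ✗
7: no successors, so Diamond (not q or p) fails. ✗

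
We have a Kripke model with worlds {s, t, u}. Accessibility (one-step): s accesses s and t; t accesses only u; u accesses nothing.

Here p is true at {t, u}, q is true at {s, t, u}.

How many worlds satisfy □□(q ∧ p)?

s: successors {s, t}; □(q ∧ p) there: s:F, t:T. ✗
t: successors {u}; □(q ∧ p) there: u:T. ✓
u: no successors, so □□(q ∧ p) holds vacuously. ✓
Satisfying worlds: {t, u}.

2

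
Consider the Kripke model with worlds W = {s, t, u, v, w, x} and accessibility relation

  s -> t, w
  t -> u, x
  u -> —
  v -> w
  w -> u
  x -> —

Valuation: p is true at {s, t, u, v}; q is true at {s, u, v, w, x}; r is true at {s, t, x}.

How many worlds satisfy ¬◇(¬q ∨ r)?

s: ◇(¬q ∨ r) is T. ✗
t: ◇(¬q ∨ r) is T. ✗
u: ◇(¬q ∨ r) is F. ✓
v: ◇(¬q ∨ r) is F. ✓
w: ◇(¬q ∨ r) is F. ✓
x: ◇(¬q ∨ r) is F. ✓
Satisfying worlds: {u, v, w, x}.

4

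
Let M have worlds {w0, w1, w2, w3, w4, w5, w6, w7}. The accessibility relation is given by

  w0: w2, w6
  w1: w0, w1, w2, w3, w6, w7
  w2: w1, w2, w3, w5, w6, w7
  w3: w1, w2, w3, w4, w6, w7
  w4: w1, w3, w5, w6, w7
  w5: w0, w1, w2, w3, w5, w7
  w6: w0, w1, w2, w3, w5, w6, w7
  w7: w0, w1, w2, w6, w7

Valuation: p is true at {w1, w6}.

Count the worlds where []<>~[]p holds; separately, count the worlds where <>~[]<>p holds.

For []<>~[]p:
w0: successors {w2, w6}; <>~[]p there: w2:T, w6:T. ✓
w1: successors {w0, w1, w2, w3, w6, w7}; <>~[]p there: w0:T, w1:T, w2:T, w3:T, w6:T, w7:T. ✓
w2: successors {w1, w2, w3, w5, w6, w7}; <>~[]p there: w1:T, w2:T, w3:T, w5:T, w6:T, w7:T. ✓
w3: successors {w1, w2, w3, w4, w6, w7}; <>~[]p there: w1:T, w2:T, w3:T, w4:T, w6:T, w7:T. ✓
w4: successors {w1, w3, w5, w6, w7}; <>~[]p there: w1:T, w3:T, w5:T, w6:T, w7:T. ✓
w5: successors {w0, w1, w2, w3, w5, w7}; <>~[]p there: w0:T, w1:T, w2:T, w3:T, w5:T, w7:T. ✓
w6: successors {w0, w1, w2, w3, w5, w6, w7}; <>~[]p there: w0:T, w1:T, w2:T, w3:T, w5:T, w6:T, w7:T. ✓
w7: successors {w0, w1, w2, w6, w7}; <>~[]p there: w0:T, w1:T, w2:T, w6:T, w7:T. ✓
— 8 worlds.
For <>~[]<>p:
w0: successors {w2, w6}; ~[]<>p there: w2:F, w6:F. ✗
w1: successors {w0, w1, w2, w3, w6, w7}; ~[]<>p there: w0:F, w1:F, w2:F, w3:F, w6:F, w7:F. ✗
w2: successors {w1, w2, w3, w5, w6, w7}; ~[]<>p there: w1:F, w2:F, w3:F, w5:F, w6:F, w7:F. ✗
w3: successors {w1, w2, w3, w4, w6, w7}; ~[]<>p there: w1:F, w2:F, w3:F, w4:F, w6:F, w7:F. ✗
w4: successors {w1, w3, w5, w6, w7}; ~[]<>p there: w1:F, w3:F, w5:F, w6:F, w7:F. ✗
w5: successors {w0, w1, w2, w3, w5, w7}; ~[]<>p there: w0:F, w1:F, w2:F, w3:F, w5:F, w7:F. ✗
w6: successors {w0, w1, w2, w3, w5, w6, w7}; ~[]<>p there: w0:F, w1:F, w2:F, w3:F, w5:F, w6:F, w7:F. ✗
w7: successors {w0, w1, w2, w6, w7}; ~[]<>p there: w0:F, w1:F, w2:F, w6:F, w7:F. ✗
— 0 worlds.

8 and 0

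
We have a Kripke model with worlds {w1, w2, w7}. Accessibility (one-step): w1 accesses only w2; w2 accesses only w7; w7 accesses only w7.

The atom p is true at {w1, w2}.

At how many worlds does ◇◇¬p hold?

3

w1: successors {w2}; ◇¬p there: w2:T. ✓
w2: successors {w7}; ◇¬p there: w7:T. ✓
w7: successors {w7}; ◇¬p there: w7:T. ✓
Satisfying worlds: {w1, w2, w7}.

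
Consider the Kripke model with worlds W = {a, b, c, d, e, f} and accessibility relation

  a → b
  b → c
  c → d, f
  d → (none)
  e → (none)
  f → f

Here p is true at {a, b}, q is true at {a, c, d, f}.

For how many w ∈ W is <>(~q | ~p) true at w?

a: successors {b}; ~q | ~p there: b:T. ✓
b: successors {c}; ~q | ~p there: c:T. ✓
c: successors {d, f}; ~q | ~p there: d:T, f:T. ✓
d: no successors, so <>(~q | ~p) fails. ✗
e: no successors, so <>(~q | ~p) fails. ✗
f: successors {f}; ~q | ~p there: f:T. ✓
Satisfying worlds: {a, b, c, f}.

4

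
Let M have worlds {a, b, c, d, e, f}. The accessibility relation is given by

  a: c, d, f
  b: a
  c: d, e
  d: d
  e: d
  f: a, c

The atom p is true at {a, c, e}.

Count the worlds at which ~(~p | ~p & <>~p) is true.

a: ~p | ~p & <>~p is F. ✓
b: ~p | ~p & <>~p is T. ✗
c: ~p | ~p & <>~p is F. ✓
d: ~p | ~p & <>~p is T. ✗
e: ~p | ~p & <>~p is F. ✓
f: ~p | ~p & <>~p is T. ✗
Satisfying worlds: {a, c, e}.

3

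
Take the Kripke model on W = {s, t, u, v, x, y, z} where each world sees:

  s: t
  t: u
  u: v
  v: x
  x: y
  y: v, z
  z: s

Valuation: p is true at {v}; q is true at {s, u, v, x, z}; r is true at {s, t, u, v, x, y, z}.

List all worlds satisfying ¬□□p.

{s, u, v, x, y, z}

s: □□p is F. ✓
t: □□p is T. ✗
u: □□p is F. ✓
v: □□p is F. ✓
x: □□p is F. ✓
y: □□p is F. ✓
z: □□p is F. ✓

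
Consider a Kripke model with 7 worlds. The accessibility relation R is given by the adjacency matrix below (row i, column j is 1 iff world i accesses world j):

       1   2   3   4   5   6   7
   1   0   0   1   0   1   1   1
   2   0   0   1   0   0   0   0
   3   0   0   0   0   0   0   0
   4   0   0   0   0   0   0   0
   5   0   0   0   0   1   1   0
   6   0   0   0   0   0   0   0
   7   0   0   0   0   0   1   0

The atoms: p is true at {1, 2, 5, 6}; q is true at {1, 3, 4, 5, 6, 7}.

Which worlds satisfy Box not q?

{3, 4, 6}

1: successors {3, 5, 6, 7}; not q there: 3:F, 5:F, 6:F, 7:F. ✗
2: successors {3}; not q there: 3:F. ✗
3: no successors, so Box not q holds vacuously. ✓
4: no successors, so Box not q holds vacuously. ✓
5: successors {5, 6}; not q there: 5:F, 6:F. ✗
6: no successors, so Box not q holds vacuously. ✓
7: successors {6}; not q there: 6:F. ✗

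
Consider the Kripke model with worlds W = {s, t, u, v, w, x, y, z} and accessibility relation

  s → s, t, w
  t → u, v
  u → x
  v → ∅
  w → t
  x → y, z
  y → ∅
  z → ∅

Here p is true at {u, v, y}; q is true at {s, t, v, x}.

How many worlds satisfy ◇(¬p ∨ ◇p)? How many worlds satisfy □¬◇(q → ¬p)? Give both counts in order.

For ◇(¬p ∨ ◇p):
s: successors {s, t, w}; ¬p ∨ ◇p there: s:T, t:T, w:T. ✓
t: successors {u, v}; ¬p ∨ ◇p there: u:F, v:F. ✗
u: successors {x}; ¬p ∨ ◇p there: x:T. ✓
v: no successors, so ◇(¬p ∨ ◇p) fails. ✗
w: successors {t}; ¬p ∨ ◇p there: t:T. ✓
x: successors {y, z}; ¬p ∨ ◇p there: y:F, z:T. ✓
y: no successors, so ◇(¬p ∨ ◇p) fails. ✗
z: no successors, so ◇(¬p ∨ ◇p) fails. ✗
— 4 worlds.
For □¬◇(q → ¬p):
s: successors {s, t, w}; ¬◇(q → ¬p) there: s:F, t:F, w:F. ✗
t: successors {u, v}; ¬◇(q → ¬p) there: u:F, v:T. ✗
u: successors {x}; ¬◇(q → ¬p) there: x:F. ✗
v: no successors, so □¬◇(q → ¬p) holds vacuously. ✓
w: successors {t}; ¬◇(q → ¬p) there: t:F. ✗
x: successors {y, z}; ¬◇(q → ¬p) there: y:T, z:T. ✓
y: no successors, so □¬◇(q → ¬p) holds vacuously. ✓
z: no successors, so □¬◇(q → ¬p) holds vacuously. ✓
— 4 worlds.

4 and 4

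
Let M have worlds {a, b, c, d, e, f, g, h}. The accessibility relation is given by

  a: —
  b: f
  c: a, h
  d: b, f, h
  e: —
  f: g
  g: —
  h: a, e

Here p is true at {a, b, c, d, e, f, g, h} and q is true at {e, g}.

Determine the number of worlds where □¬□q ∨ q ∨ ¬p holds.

3

a: □¬□q is T, q ∨ ¬p is F. ✓
b: □¬□q is F, q ∨ ¬p is F. ✗
c: □¬□q is F, q ∨ ¬p is F. ✗
d: □¬□q is F, q ∨ ¬p is F. ✗
e: □¬□q is T, q ∨ ¬p is T. ✓
f: □¬□q is F, q ∨ ¬p is F. ✗
g: □¬□q is T, q ∨ ¬p is T. ✓
h: □¬□q is F, q ∨ ¬p is F. ✗
Satisfying worlds: {a, e, g}.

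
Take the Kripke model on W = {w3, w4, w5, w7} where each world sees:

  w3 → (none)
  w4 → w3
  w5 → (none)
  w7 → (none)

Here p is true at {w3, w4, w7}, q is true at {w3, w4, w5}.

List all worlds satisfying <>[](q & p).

w3: no successors, so <>[](q & p) fails. ✗
w4: successors {w3}; [](q & p) there: w3:T. ✓
w5: no successors, so <>[](q & p) fails. ✗
w7: no successors, so <>[](q & p) fails. ✗

{w4}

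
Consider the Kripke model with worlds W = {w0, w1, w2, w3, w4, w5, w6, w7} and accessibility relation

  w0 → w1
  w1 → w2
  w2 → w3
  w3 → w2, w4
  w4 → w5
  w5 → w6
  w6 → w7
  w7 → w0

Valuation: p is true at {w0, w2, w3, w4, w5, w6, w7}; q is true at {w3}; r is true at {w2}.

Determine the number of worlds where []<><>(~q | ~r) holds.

8

w0: successors {w1}; <><>(~q | ~r) there: w1:T. ✓
w1: successors {w2}; <><>(~q | ~r) there: w2:T. ✓
w2: successors {w3}; <><>(~q | ~r) there: w3:T. ✓
w3: successors {w2, w4}; <><>(~q | ~r) there: w2:T, w4:T. ✓
w4: successors {w5}; <><>(~q | ~r) there: w5:T. ✓
w5: successors {w6}; <><>(~q | ~r) there: w6:T. ✓
w6: successors {w7}; <><>(~q | ~r) there: w7:T. ✓
w7: successors {w0}; <><>(~q | ~r) there: w0:T. ✓
Satisfying worlds: {w0, w1, w2, w3, w4, w5, w6, w7}.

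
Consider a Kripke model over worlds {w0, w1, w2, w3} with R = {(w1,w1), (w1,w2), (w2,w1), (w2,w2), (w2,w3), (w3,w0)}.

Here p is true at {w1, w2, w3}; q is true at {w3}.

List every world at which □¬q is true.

{w0, w1, w3}

w0: no successors, so □¬q holds vacuously. ✓
w1: successors {w1, w2}; ¬q there: w1:T, w2:T. ✓
w2: successors {w1, w2, w3}; ¬q there: w1:T, w2:T, w3:F. ✗
w3: successors {w0}; ¬q there: w0:T. ✓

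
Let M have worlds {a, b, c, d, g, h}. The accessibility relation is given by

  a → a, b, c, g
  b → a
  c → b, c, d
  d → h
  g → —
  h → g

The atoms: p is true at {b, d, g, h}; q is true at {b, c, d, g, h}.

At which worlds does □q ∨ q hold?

a: □q is F, q is F. ✗
b: □q is F, q is T. ✓
c: □q is T, q is T. ✓
d: □q is T, q is T. ✓
g: □q is T, q is T. ✓
h: □q is T, q is T. ✓

{b, c, d, g, h}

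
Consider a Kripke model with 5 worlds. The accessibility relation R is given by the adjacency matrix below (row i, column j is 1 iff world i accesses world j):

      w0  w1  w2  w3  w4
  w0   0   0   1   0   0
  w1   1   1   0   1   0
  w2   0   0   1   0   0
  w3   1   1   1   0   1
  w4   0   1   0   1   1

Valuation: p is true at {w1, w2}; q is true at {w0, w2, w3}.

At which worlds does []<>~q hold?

{w4}

w0: successors {w2}; <>~q there: w2:F. ✗
w1: successors {w0, w1, w3}; <>~q there: w0:F, w1:T, w3:T. ✗
w2: successors {w2}; <>~q there: w2:F. ✗
w3: successors {w0, w1, w2, w4}; <>~q there: w0:F, w1:T, w2:F, w4:T. ✗
w4: successors {w1, w3, w4}; <>~q there: w1:T, w3:T, w4:T. ✓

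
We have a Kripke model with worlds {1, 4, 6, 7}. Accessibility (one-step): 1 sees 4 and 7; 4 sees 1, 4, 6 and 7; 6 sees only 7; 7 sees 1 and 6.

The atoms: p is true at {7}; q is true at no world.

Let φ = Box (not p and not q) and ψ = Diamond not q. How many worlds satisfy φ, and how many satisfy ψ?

For Box (not p and not q):
1: successors {4, 7}; not p and not q there: 4:T, 7:F. ✗
4: successors {1, 4, 6, 7}; not p and not q there: 1:T, 4:T, 6:T, 7:F. ✗
6: successors {7}; not p and not q there: 7:F. ✗
7: successors {1, 6}; not p and not q there: 1:T, 6:T. ✓
— 1 world.
For Diamond not q:
1: successors {4, 7}; not q there: 4:T, 7:T. ✓
4: successors {1, 4, 6, 7}; not q there: 1:T, 4:T, 6:T, 7:T. ✓
6: successors {7}; not q there: 7:T. ✓
7: successors {1, 6}; not q there: 1:T, 6:T. ✓
— 4 worlds.

1 and 4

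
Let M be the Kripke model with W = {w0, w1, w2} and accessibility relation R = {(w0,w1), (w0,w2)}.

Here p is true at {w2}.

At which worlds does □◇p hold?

w0: successors {w1, w2}; ◇p there: w1:F, w2:F. ✗
w1: no successors, so □◇p holds vacuously. ✓
w2: no successors, so □◇p holds vacuously. ✓

{w1, w2}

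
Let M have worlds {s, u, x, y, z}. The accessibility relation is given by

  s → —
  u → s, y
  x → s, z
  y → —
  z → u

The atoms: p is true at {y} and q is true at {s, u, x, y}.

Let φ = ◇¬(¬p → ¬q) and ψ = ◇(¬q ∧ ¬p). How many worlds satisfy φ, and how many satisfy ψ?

3 and 1

For ◇¬(¬p → ¬q):
s: no successors, so ◇¬(¬p → ¬q) fails. ✗
u: successors {s, y}; ¬(¬p → ¬q) there: s:T, y:F. ✓
x: successors {s, z}; ¬(¬p → ¬q) there: s:T, z:F. ✓
y: no successors, so ◇¬(¬p → ¬q) fails. ✗
z: successors {u}; ¬(¬p → ¬q) there: u:T. ✓
— 3 worlds.
For ◇(¬q ∧ ¬p):
s: no successors, so ◇(¬q ∧ ¬p) fails. ✗
u: successors {s, y}; ¬q ∧ ¬p there: s:F, y:F. ✗
x: successors {s, z}; ¬q ∧ ¬p there: s:F, z:T. ✓
y: no successors, so ◇(¬q ∧ ¬p) fails. ✗
z: successors {u}; ¬q ∧ ¬p there: u:F. ✗
— 1 world.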